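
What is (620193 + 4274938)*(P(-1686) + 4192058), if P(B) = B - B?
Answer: 20520673069598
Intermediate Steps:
P(B) = 0
(620193 + 4274938)*(P(-1686) + 4192058) = (620193 + 4274938)*(0 + 4192058) = 4895131*4192058 = 20520673069598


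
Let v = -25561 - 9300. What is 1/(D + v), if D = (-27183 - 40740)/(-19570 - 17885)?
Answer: -12485/435216944 ≈ -2.8687e-5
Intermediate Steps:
D = 22641/12485 (D = -67923/(-37455) = -67923*(-1/37455) = 22641/12485 ≈ 1.8135)
v = -34861
1/(D + v) = 1/(22641/12485 - 34861) = 1/(-435216944/12485) = -12485/435216944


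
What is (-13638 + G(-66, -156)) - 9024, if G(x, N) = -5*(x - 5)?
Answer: -22307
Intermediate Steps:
G(x, N) = 25 - 5*x (G(x, N) = -5*(-5 + x) = 25 - 5*x)
(-13638 + G(-66, -156)) - 9024 = (-13638 + (25 - 5*(-66))) - 9024 = (-13638 + (25 + 330)) - 9024 = (-13638 + 355) - 9024 = -13283 - 9024 = -22307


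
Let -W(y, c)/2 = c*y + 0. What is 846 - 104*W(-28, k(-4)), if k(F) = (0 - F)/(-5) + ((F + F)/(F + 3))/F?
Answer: 85766/5 ≈ 17153.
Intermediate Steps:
k(F) = 2/(3 + F) + F/5 (k(F) = -F*(-1/5) + ((2*F)/(3 + F))/F = F/5 + (2*F/(3 + F))/F = F/5 + 2/(3 + F) = 2/(3 + F) + F/5)
W(y, c) = -2*c*y (W(y, c) = -2*(c*y + 0) = -2*c*y)
846 - 104*W(-28, k(-4)) = 846 - (-208)*(10 + (-4)**2 + 3*(-4))/(5*(3 - 4))*(-28) = 846 - (-208)*(1/5)*(10 + 16 - 12)/(-1)*(-28) = 846 - (-208)*(1/5)*(-1)*14*(-28) = 846 - (-208)*(-14)*(-28)/5 = 846 - 104*(-784/5) = 846 + 81536/5 = 85766/5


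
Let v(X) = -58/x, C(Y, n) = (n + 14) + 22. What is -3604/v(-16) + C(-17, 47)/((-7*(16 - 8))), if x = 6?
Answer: 603065/1624 ≈ 371.35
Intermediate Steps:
C(Y, n) = 36 + n (C(Y, n) = (14 + n) + 22 = 36 + n)
v(X) = -29/3 (v(X) = -58/6 = -58*⅙ = -29/3)
-3604/v(-16) + C(-17, 47)/((-7*(16 - 8))) = -3604/(-29/3) + (36 + 47)/((-7*(16 - 8))) = -3604*(-3/29) + 83/((-7*8)) = 10812/29 + 83/(-56) = 10812/29 + 83*(-1/56) = 10812/29 - 83/56 = 603065/1624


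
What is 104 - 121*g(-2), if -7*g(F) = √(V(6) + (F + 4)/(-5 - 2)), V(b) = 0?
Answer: 104 + 121*I*√14/49 ≈ 104.0 + 9.2396*I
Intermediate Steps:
g(F) = -√(-4/7 - F/7)/7 (g(F) = -√(0 + (F + 4)/(-5 - 2))/7 = -√(0 + (4 + F)/(-7))/7 = -√(0 + (4 + F)*(-⅐))/7 = -√(0 + (-4/7 - F/7))/7 = -√(-4/7 - F/7)/7)
104 - 121*g(-2) = 104 - (-121)*√(-28 - 7*(-2))/49 = 104 - (-121)*√(-28 + 14)/49 = 104 - (-121)*√(-14)/49 = 104 - (-121)*I*√14/49 = 104 + 121*I*√14/49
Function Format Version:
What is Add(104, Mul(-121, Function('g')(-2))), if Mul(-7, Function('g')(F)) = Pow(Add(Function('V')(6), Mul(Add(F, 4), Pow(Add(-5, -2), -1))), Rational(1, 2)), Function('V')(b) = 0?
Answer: Add(104, Mul(Rational(121, 49), I, Pow(14, Rational(1, 2)))) ≈ Add(104.00, Mul(9.2396, I))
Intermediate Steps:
Function('g')(F) = Mul(Rational(-1, 7), Pow(Add(Rational(-4, 7), Mul(Rational(-1, 7), F)), Rational(1, 2))) (Function('g')(F) = Mul(Rational(-1, 7), Pow(Add(0, Mul(Add(F, 4), Pow(Add(-5, -2), -1))), Rational(1, 2))) = Mul(Rational(-1, 7), Pow(Add(0, Mul(Add(4, F), Pow(-7, -1))), Rational(1, 2))) = Mul(Rational(-1, 7), Pow(Add(0, Mul(Add(4, F), Rational(-1, 7))), Rational(1, 2))) = Mul(Rational(-1, 7), Pow(Add(0, Add(Rational(-4, 7), Mul(Rational(-1, 7), F))), Rational(1, 2))) = Mul(Rational(-1, 7), Pow(Add(Rational(-4, 7), Mul(Rational(-1, 7), F)), Rational(1, 2))))
Add(104, Mul(-121, Function('g')(-2))) = Add(104, Mul(-121, Mul(Rational(-1, 49), Pow(Add(-28, Mul(-7, -2)), Rational(1, 2))))) = Add(104, Mul(-121, Mul(Rational(-1, 49), Pow(Add(-28, 14), Rational(1, 2))))) = Add(104, Mul(-121, Mul(Rational(-1, 49), Pow(-14, Rational(1, 2))))) = Add(104, Mul(-121, Mul(Rational(-1, 49), Mul(I, Pow(14, Rational(1, 2)))))) = Add(104, Mul(-121, Mul(Rational(-1, 49), I, Pow(14, Rational(1, 2))))) = Add(104, Mul(Rational(121, 49), I, Pow(14, Rational(1, 2))))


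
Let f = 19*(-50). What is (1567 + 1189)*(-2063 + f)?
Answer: -8303828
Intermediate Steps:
f = -950
(1567 + 1189)*(-2063 + f) = (1567 + 1189)*(-2063 - 950) = 2756*(-3013) = -8303828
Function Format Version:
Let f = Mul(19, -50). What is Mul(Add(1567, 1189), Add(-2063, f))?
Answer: -8303828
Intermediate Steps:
f = -950
Mul(Add(1567, 1189), Add(-2063, f)) = Mul(Add(1567, 1189), Add(-2063, -950)) = Mul(2756, -3013) = -8303828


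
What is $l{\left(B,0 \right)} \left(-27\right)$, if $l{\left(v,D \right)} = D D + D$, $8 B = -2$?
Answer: $0$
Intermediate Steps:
$B = - \frac{1}{4}$ ($B = \frac{1}{8} \left(-2\right) = - \frac{1}{4} \approx -0.25$)
$l{\left(v,D \right)} = D + D^{2}$ ($l{\left(v,D \right)} = D^{2} + D = D + D^{2}$)
$l{\left(B,0 \right)} \left(-27\right) = 0 \left(1 + 0\right) \left(-27\right) = 0 \cdot 1 \left(-27\right) = 0 \left(-27\right) = 0$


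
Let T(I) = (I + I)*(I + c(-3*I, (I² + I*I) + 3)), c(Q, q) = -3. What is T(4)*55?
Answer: 440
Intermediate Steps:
T(I) = 2*I*(-3 + I) (T(I) = (I + I)*(I - 3) = (2*I)*(-3 + I) = 2*I*(-3 + I))
T(4)*55 = (2*4*(-3 + 4))*55 = (2*4*1)*55 = 8*55 = 440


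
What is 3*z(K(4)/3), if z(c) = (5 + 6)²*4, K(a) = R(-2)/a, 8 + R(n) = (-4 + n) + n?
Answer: 1452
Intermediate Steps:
R(n) = -12 + 2*n (R(n) = -8 + ((-4 + n) + n) = -8 + (-4 + 2*n) = -12 + 2*n)
K(a) = -16/a (K(a) = (-12 + 2*(-2))/a = (-12 - 4)/a = -16/a)
z(c) = 484 (z(c) = 11²*4 = 121*4 = 484)
3*z(K(4)/3) = 3*484 = 1452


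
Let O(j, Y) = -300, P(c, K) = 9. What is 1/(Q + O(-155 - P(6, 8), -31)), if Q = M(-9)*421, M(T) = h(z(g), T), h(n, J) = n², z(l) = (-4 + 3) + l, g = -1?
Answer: 1/1384 ≈ 0.00072254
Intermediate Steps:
z(l) = -1 + l
M(T) = 4 (M(T) = (-1 - 1)² = (-2)² = 4)
Q = 1684 (Q = 4*421 = 1684)
1/(Q + O(-155 - P(6, 8), -31)) = 1/(1684 - 300) = 1/1384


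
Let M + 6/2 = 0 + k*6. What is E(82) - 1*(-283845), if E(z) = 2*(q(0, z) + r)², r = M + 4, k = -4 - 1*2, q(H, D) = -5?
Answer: 287045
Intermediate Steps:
k = -6 (k = -4 - 2 = -6)
M = -39 (M = -3 + (0 - 6*6) = -3 + (0 - 36) = -3 - 36 = -39)
r = -35 (r = -39 + 4 = -35)
E(z) = 3200 (E(z) = 2*(-5 - 35)² = 2*(-40)² = 2*1600 = 3200)
E(82) - 1*(-283845) = 3200 - 1*(-283845) = 3200 + 283845 = 287045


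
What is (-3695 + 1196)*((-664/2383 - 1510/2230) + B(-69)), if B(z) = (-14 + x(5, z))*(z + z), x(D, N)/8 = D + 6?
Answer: 13562714275887/531409 ≈ 2.5522e+7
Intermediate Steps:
x(D, N) = 48 + 8*D (x(D, N) = 8*(D + 6) = 8*(6 + D) = 48 + 8*D)
B(z) = 148*z (B(z) = (-14 + (48 + 8*5))*(z + z) = (-14 + (48 + 40))*(2*z) = (-14 + 88)*(2*z) = 74*(2*z) = 148*z)
(-3695 + 1196)*((-664/2383 - 1510/2230) + B(-69)) = (-3695 + 1196)*((-664/2383 - 1510/2230) + 148*(-69)) = -2499*((-664*1/2383 - 1510*1/2230) - 10212) = -2499*((-664/2383 - 151/223) - 10212) = -2499*(-507905/531409 - 10212) = -2499*(-5427256613/531409) = 13562714275887/531409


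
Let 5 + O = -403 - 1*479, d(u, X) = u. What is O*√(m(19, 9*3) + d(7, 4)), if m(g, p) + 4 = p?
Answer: -887*√30 ≈ -4858.3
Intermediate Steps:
m(g, p) = -4 + p
O = -887 (O = -5 + (-403 - 1*479) = -5 + (-403 - 479) = -5 - 882 = -887)
O*√(m(19, 9*3) + d(7, 4)) = -887*√((-4 + 9*3) + 7) = -887*√((-4 + 27) + 7) = -887*√(23 + 7) = -887*√30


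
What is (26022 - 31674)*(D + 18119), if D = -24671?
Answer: 37031904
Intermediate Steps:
(26022 - 31674)*(D + 18119) = (26022 - 31674)*(-24671 + 18119) = -5652*(-6552) = 37031904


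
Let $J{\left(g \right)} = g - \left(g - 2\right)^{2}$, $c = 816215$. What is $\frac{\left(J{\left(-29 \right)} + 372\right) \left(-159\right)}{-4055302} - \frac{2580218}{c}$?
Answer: $- \frac{5271883067083}{1654999160965} \approx -3.1854$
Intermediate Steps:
$J{\left(g \right)} = g - \left(-2 + g\right)^{2}$
$\frac{\left(J{\left(-29 \right)} + 372\right) \left(-159\right)}{-4055302} - \frac{2580218}{c} = \frac{\left(\left(-29 - \left(-2 - 29\right)^{2}\right) + 372\right) \left(-159\right)}{-4055302} - \frac{2580218}{816215} = \left(\left(-29 - \left(-31\right)^{2}\right) + 372\right) \left(-159\right) \left(- \frac{1}{4055302}\right) - \frac{2580218}{816215} = \left(\left(-29 - 961\right) + 372\right) \left(-159\right) \left(- \frac{1}{4055302}\right) - \frac{2580218}{816215} = \left(-990 + 372\right) \left(-159\right) \left(- \frac{1}{4055302}\right) - \frac{2580218}{816215} = \left(-618\right) \left(-159\right) \left(- \frac{1}{4055302}\right) - \frac{2580218}{816215} = 98262 \left(- \frac{1}{4055302}\right) - \frac{2580218}{816215} = - \frac{49131}{2027651} - \frac{2580218}{816215} = - \frac{5271883067083}{1654999160965}$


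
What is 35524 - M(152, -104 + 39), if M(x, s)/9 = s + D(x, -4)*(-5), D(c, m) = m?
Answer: 35929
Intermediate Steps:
M(x, s) = 180 + 9*s (M(x, s) = 9*(s - 4*(-5)) = 9*(s + 20) = 9*(20 + s) = 180 + 9*s)
35524 - M(152, -104 + 39) = 35524 - (180 + 9*(-104 + 39)) = 35524 - (180 + 9*(-65)) = 35524 - (180 - 585) = 35524 - 1*(-405) = 35524 + 405 = 35929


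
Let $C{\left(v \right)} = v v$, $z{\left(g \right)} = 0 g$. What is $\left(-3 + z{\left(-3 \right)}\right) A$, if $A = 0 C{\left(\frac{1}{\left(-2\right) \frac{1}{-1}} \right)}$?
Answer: $0$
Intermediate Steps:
$z{\left(g \right)} = 0$
$C{\left(v \right)} = v^{2}$
$A = 0$ ($A = 0 \left(\frac{1}{\left(-2\right) \frac{1}{-1}}\right)^{2} = 0 \left(\frac{1}{\left(-2\right) \left(-1\right)}\right)^{2} = 0 \left(\frac{1}{2}\right)^{2} = \frac{0}{4} = 0 \cdot \frac{1}{4} = 0$)
$\left(-3 + z{\left(-3 \right)}\right) A = \left(-3 + 0\right) 0 = \left(-3\right) 0 = 0$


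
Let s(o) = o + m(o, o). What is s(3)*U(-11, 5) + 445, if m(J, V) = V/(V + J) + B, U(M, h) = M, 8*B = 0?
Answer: 813/2 ≈ 406.50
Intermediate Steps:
B = 0 (B = (1/8)*0 = 0)
m(J, V) = V/(J + V) (m(J, V) = V/(V + J) + 0 = V/(J + V) + 0 = V/(J + V))
s(o) = 1/2 + o (s(o) = o + o/(o + o) = o + o/((2*o)) = o + o*(1/(2*o)) = o + 1/2 = 1/2 + o)
s(3)*U(-11, 5) + 445 = (1/2 + 3)*(-11) + 445 = (7/2)*(-11) + 445 = -77/2 + 445 = 813/2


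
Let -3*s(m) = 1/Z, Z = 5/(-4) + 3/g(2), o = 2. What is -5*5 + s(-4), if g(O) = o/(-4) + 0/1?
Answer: -2171/87 ≈ -24.954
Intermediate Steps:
g(O) = -½ (g(O) = 2/(-4) + 0/1 = 2*(-¼) + 0*1 = -½ + 0 = -½)
Z = -29/4 (Z = 5/(-4) + 3/(-½) = 5*(-¼) + 3*(-2) = -5/4 - 6 = -29/4 ≈ -7.2500)
s(m) = 4/87 (s(m) = -1/(3*(-29/4)) = -⅓*(-4/29) = 4/87)
-5*5 + s(-4) = -5*5 + 4/87 = -25 + 4/87 = -2171/87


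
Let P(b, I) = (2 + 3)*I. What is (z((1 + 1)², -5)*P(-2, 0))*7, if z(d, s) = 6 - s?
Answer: 0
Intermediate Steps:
P(b, I) = 5*I
(z((1 + 1)², -5)*P(-2, 0))*7 = ((6 - 1*(-5))*(5*0))*7 = ((6 + 5)*0)*7 = (11*0)*7 = 0*7 = 0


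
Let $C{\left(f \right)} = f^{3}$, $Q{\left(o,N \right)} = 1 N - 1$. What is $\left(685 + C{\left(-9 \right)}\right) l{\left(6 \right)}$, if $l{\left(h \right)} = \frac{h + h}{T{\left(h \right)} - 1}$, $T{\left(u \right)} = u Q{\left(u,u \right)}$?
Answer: $- \frac{528}{29} \approx -18.207$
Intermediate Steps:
$Q{\left(o,N \right)} = -1 + N$ ($Q{\left(o,N \right)} = N - 1 = -1 + N$)
$T{\left(u \right)} = u \left(-1 + u\right)$
$l{\left(h \right)} = \frac{2 h}{-1 + h \left(-1 + h\right)}$ ($l{\left(h \right)} = \frac{h + h}{h \left(-1 + h\right) - 1} = \frac{2 h}{-1 + h \left(-1 + h\right)}$)
$\left(685 + C{\left(-9 \right)}\right) l{\left(6 \right)} = \left(685 + \left(-9\right)^{3}\right) 2 \cdot 6 \frac{1}{-1 + 6 \left(-1 + 6\right)} = \left(685 - 729\right) 2 \cdot 6 \frac{1}{-1 + 6 \cdot 5} = - 44 \cdot 2 \cdot 6 \frac{1}{-1 + 30} = - 44 \cdot 2 \cdot 6 \cdot \frac{1}{29} = \left(-44\right) \frac{12}{29} = - \frac{528}{29}$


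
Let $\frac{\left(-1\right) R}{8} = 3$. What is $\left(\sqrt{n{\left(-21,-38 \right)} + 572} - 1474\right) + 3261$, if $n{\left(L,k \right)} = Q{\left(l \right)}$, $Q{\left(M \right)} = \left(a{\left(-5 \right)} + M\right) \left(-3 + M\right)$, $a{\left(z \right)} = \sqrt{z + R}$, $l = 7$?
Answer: $1787 + 2 \sqrt{150 + i \sqrt{29}} \approx 1811.5 + 0.43963 i$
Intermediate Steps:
$R = -24$ ($R = \left(-8\right) 3 = -24$)
$a{\left(z \right)} = \sqrt{-24 + z}$ ($a{\left(z \right)} = \sqrt{z - 24} = \sqrt{-24 + z}$)
$Q{\left(M \right)} = \left(-3 + M\right) \left(M + i \sqrt{29}\right)$ ($Q{\left(M \right)} = \left(\sqrt{-24 - 5} + M\right) \left(-3 + M\right) = \left(\sqrt{-29} + M\right) \left(-3 + M\right) = \left(i \sqrt{29} + M\right) \left(-3 + M\right) = \left(M + i \sqrt{29}\right) \left(-3 + M\right) = \left(-3 + M\right) \left(M + i \sqrt{29}\right)$)
$n{\left(L,k \right)} = 28 + 4 i \sqrt{29}$ ($n{\left(L,k \right)} = 7^{2} - 21 - 3 i \sqrt{29} + i 7 \sqrt{29} = 49 - 21 - 3 i \sqrt{29} + 7 i \sqrt{29} = 28 + 4 i \sqrt{29}$)
$\left(\sqrt{n{\left(-21,-38 \right)} + 572} - 1474\right) + 3261 = \left(\sqrt{\left(28 + 4 i \sqrt{29}\right) + 572} - 1474\right) + 3261 = \left(\sqrt{600 + 4 i \sqrt{29}} - 1474\right) + 3261 = \left(-1474 + \sqrt{600 + 4 i \sqrt{29}}\right) + 3261 = 1787 + \sqrt{600 + 4 i \sqrt{29}}$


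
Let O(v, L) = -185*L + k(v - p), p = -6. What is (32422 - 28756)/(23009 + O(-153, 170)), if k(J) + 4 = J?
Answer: -611/1432 ≈ -0.42668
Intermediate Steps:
k(J) = -4 + J
O(v, L) = 2 + v - 185*L (O(v, L) = -185*L + (-4 + (v - 1*(-6))) = -185*L + (-4 + (v + 6)) = -185*L + (-4 + (6 + v)) = -185*L + (2 + v) = 2 + v - 185*L)
(32422 - 28756)/(23009 + O(-153, 170)) = (32422 - 28756)/(23009 + (2 - 153 - 185*170)) = 3666/(23009 + (2 - 153 - 31450)) = 3666/(23009 - 31601) = 3666/(-8592) = 3666*(-1/8592) = -611/1432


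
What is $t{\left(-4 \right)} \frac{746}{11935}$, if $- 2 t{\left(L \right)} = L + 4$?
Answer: $0$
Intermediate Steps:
$t{\left(L \right)} = -2 - \frac{L}{2}$ ($t{\left(L \right)} = - \frac{L + 4}{2} = - \frac{4 + L}{2} = -2 - \frac{L}{2}$)
$t{\left(-4 \right)} \frac{746}{11935} = \left(-2 - -2\right) \frac{746}{11935} = \left(-2 + 2\right) 746 \cdot \frac{1}{11935} = 0 \cdot \frac{746}{11935} = 0$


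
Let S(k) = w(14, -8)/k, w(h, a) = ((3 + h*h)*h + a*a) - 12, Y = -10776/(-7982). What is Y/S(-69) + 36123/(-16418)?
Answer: -69208232505/30992964574 ≈ -2.2330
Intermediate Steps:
Y = 5388/3991 (Y = -10776*(-1/7982) = 5388/3991 ≈ 1.3500)
w(h, a) = -12 + a² + h*(3 + h²) (w(h, a) = ((3 + h²)*h + a²) - 12 = (h*(3 + h²) + a²) - 12 = (a² + h*(3 + h²)) - 12 = -12 + a² + h*(3 + h²))
S(k) = 2838/k (S(k) = (-12 + (-8)² + 14³ + 3*14)/k = (-12 + 64 + 2744 + 42)/k = 2838/k)
Y/S(-69) + 36123/(-16418) = 5388/(3991*((2838/(-69)))) + 36123/(-16418) = 5388/(3991*((2838*(-1/69)))) + 36123*(-1/16418) = 5388/(3991*(-946/23)) - 36123/16418 = (5388/3991)*(-23/946) - 36123/16418 = -61962/1887743 - 36123/16418 = -69208232505/30992964574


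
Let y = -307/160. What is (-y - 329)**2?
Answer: 2738742889/25600 ≈ 1.0698e+5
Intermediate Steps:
y = -307/160 (y = -307*1/160 = -307/160 ≈ -1.9188)
(-y - 329)**2 = (-1*(-307/160) - 329)**2 = (307/160 - 329)**2 = (-52333/160)**2 = 2738742889/25600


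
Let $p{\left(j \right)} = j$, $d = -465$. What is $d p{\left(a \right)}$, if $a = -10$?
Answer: $4650$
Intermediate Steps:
$d p{\left(a \right)} = \left(-465\right) \left(-10\right) = 4650$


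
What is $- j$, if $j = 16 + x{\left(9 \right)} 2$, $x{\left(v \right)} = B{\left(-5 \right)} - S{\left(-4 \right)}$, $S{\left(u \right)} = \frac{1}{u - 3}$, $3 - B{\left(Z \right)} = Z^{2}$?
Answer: $\frac{194}{7} \approx 27.714$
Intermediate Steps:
$B{\left(Z \right)} = 3 - Z^{2}$
$S{\left(u \right)} = \frac{1}{-3 + u}$
$x{\left(v \right)} = - \frac{153}{7}$ ($x{\left(v \right)} = \left(3 - \left(-5\right)^{2}\right) - \frac{1}{-3 - 4} = \left(3 - 25\right) - \frac{1}{-7} = \left(3 - 25\right) - - \frac{1}{7} = -22 + \frac{1}{7} = - \frac{153}{7}$)
$j = - \frac{194}{7}$ ($j = 16 - \frac{306}{7} = - \frac{194}{7} \approx -27.714$)
$- j = \left(-1\right) \left(- \frac{194}{7}\right) = \frac{194}{7}$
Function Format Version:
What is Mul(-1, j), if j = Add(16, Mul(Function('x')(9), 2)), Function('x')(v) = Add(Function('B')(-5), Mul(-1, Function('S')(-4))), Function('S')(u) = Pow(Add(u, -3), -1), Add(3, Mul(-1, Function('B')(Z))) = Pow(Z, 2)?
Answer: Rational(194, 7) ≈ 27.714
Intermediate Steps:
Function('B')(Z) = Add(3, Mul(-1, Pow(Z, 2)))
Function('S')(u) = Pow(Add(-3, u), -1)
Function('x')(v) = Rational(-153, 7) (Function('x')(v) = Add(Add(3, Mul(-1, Pow(-5, 2))), Mul(-1, Pow(Add(-3, -4), -1))) = Add(Add(3, Mul(-1, 25)), Mul(-1, Pow(-7, -1))) = Add(Add(3, -25), Mul(-1, Rational(-1, 7))) = Add(-22, Rational(1, 7)) = Rational(-153, 7))
j = Rational(-194, 7) (j = Add(16, Mul(Rational(-153, 7), 2)) = Add(16, Rational(-306, 7)) = Rational(-194, 7) ≈ -27.714)
Mul(-1, j) = Mul(-1, Rational(-194, 7)) = Rational(194, 7)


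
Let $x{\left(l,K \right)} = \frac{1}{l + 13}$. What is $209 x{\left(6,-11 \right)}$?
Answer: $11$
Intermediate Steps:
$x{\left(l,K \right)} = \frac{1}{13 + l}$
$209 x{\left(6,-11 \right)} = \frac{209}{13 + 6} = \frac{209}{19} = 209 \cdot \frac{1}{19} = 11$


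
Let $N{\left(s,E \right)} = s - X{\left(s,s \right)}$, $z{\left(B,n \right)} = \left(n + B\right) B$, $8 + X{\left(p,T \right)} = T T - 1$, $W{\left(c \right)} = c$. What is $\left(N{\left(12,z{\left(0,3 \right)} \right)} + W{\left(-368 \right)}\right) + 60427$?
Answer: $59936$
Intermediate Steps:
$X{\left(p,T \right)} = -9 + T^{2}$ ($X{\left(p,T \right)} = -8 + \left(T T - 1\right) = -8 + \left(T^{2} - 1\right) = -8 + \left(-1 + T^{2}\right) = -9 + T^{2}$)
$z{\left(B,n \right)} = B \left(B + n\right)$ ($z{\left(B,n \right)} = \left(B + n\right) B = B \left(B + n\right)$)
$N{\left(s,E \right)} = 9 + s - s^{2}$ ($N{\left(s,E \right)} = s - \left(-9 + s^{2}\right) = 9 + s - s^{2}$)
$\left(N{\left(12,z{\left(0,3 \right)} \right)} + W{\left(-368 \right)}\right) + 60427 = \left(\left(9 + 12 - 12^{2}\right) - 368\right) + 60427 = \left(\left(9 + 12 - 144\right) - 368\right) + 60427 = \left(-123 - 368\right) + 60427 = -491 + 60427 = 59936$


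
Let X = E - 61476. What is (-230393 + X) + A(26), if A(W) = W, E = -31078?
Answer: -322921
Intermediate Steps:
X = -92554 (X = -31078 - 61476 = -92554)
(-230393 + X) + A(26) = (-230393 - 92554) + 26 = -322947 + 26 = -322921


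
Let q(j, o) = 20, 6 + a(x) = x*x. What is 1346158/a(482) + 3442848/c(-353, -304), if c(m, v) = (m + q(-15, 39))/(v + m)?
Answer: 29194022904659/4297883 ≈ 6.7926e+6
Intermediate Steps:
a(x) = -6 + x² (a(x) = -6 + x*x = -6 + x²)
c(m, v) = (20 + m)/(m + v) (c(m, v) = (m + 20)/(v + m) = (20 + m)/(m + v))
1346158/a(482) + 3442848/c(-353, -304) = 1346158/(-6 + 482²) + 3442848/(((20 - 353)/(-353 - 304))) = 1346158/(-6 + 232324) + 3442848/((-333/(-657))) = 1346158/232318 + 3442848/((-1/657*(-333))) = 1346158*(1/232318) + 3442848/(37/73) = 673079/116159 + 3442848*(73/37) = 673079/116159 + 251327904/37 = 29194022904659/4297883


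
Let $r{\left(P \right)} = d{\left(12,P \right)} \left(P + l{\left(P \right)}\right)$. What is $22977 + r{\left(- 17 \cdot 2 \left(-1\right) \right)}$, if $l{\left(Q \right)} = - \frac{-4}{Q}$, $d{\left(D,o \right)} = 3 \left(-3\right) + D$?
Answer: $\frac{392349}{17} \approx 23079.0$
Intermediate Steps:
$d{\left(D,o \right)} = -9 + D$
$l{\left(Q \right)} = \frac{4}{Q}$
$r{\left(P \right)} = 3 P + \frac{12}{P}$ ($r{\left(P \right)} = \left(-9 + 12\right) \left(P + \frac{4}{P}\right) = 3 \left(P + \frac{4}{P}\right) = 3 P + \frac{12}{P}$)
$22977 + r{\left(- 17 \cdot 2 \left(-1\right) \right)} = 22977 + \left(3 \left(- 17 \cdot 2 \left(-1\right)\right) + \frac{12}{\left(-17\right) 2 \left(-1\right)}\right) = 22977 + \left(3 \left(\left(-17\right) \left(-2\right)\right) + \frac{12}{\left(-17\right) \left(-2\right)}\right) = 22977 + \left(3 \cdot 34 + \frac{12}{34}\right) = 22977 + \left(102 + 12 \cdot \frac{1}{34}\right) = 22977 + \left(102 + \frac{6}{17}\right) = 22977 + \frac{1740}{17} = \frac{392349}{17}$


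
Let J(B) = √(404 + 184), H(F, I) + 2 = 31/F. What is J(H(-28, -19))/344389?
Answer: 14*√3/344389 ≈ 7.0411e-5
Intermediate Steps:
H(F, I) = -2 + 31/F
J(B) = 14*√3 (J(B) = √588 = 14*√3)
J(H(-28, -19))/344389 = (14*√3)/344389 = (14*√3)*(1/344389) = 14*√3/344389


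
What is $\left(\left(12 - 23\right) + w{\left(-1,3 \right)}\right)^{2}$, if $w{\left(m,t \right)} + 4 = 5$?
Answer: $100$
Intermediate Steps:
$w{\left(m,t \right)} = 1$ ($w{\left(m,t \right)} = -4 + 5 = 1$)
$\left(\left(12 - 23\right) + w{\left(-1,3 \right)}\right)^{2} = \left(\left(12 - 23\right) + 1\right)^{2} = \left(-11 + 1\right)^{2} = \left(-10\right)^{2} = 100$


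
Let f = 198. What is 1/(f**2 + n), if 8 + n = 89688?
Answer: 1/128884 ≈ 7.7589e-6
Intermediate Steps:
n = 89680 (n = -8 + 89688 = 89680)
1/(f**2 + n) = 1/(198**2 + 89680) = 1/(39204 + 89680) = 1/128884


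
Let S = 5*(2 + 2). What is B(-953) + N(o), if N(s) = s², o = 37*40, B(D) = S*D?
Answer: 2171340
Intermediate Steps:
S = 20 (S = 5*4 = 20)
B(D) = 20*D
o = 1480
B(-953) + N(o) = 20*(-953) + 1480² = -19060 + 2190400 = 2171340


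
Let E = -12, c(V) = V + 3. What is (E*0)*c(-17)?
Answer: 0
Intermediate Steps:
c(V) = 3 + V
(E*0)*c(-17) = (-12*0)*(3 - 17) = 0*(-14) = 0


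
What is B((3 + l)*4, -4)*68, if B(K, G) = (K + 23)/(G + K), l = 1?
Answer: 221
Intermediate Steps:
B(K, G) = (23 + K)/(G + K)
B((3 + l)*4, -4)*68 = ((23 + (3 + 1)*4)/(-4 + (3 + 1)*4))*68 = ((23 + 4*4)/(-4 + 4*4))*68 = ((23 + 16)/(-4 + 16))*68 = (39/12)*68 = ((1/12)*39)*68 = (13/4)*68 = 221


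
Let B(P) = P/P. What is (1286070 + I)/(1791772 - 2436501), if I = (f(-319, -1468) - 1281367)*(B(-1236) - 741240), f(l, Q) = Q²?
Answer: 647587354953/644729 ≈ 1.0044e+6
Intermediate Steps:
B(P) = 1
I = -647588641023 (I = ((-1468)² - 1281367)*(1 - 741240) = (2155024 - 1281367)*(-741239) = 873657*(-741239) = -647588641023)
(1286070 + I)/(1791772 - 2436501) = (1286070 - 647588641023)/(1791772 - 2436501) = -647587354953/(-644729) = -647587354953*(-1/644729) = 647587354953/644729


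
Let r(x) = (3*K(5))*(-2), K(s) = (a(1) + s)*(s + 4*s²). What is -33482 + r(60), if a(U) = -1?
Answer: -36002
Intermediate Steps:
K(s) = (-1 + s)*(s + 4*s²)
r(x) = -2520 (r(x) = (3*(5*(-1 - 3*5 + 4*5²)))*(-2) = (3*(5*(-1 - 15 + 4*25)))*(-2) = (3*(5*(-1 - 15 + 100)))*(-2) = (3*(5*84))*(-2) = (3*420)*(-2) = 1260*(-2) = -2520)
-33482 + r(60) = -33482 - 2520 = -36002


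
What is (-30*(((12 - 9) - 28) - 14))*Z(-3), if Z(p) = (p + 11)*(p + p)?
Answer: -56160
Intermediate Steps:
Z(p) = 2*p*(11 + p) (Z(p) = (11 + p)*(2*p) = 2*p*(11 + p))
(-30*(((12 - 9) - 28) - 14))*Z(-3) = (-30*(((12 - 9) - 28) - 14))*(2*(-3)*(11 - 3)) = (-30*((3 - 28) - 14))*(2*(-3)*8) = -30*(-25 - 14)*(-48) = -30*(-39)*(-48) = 1170*(-48) = -56160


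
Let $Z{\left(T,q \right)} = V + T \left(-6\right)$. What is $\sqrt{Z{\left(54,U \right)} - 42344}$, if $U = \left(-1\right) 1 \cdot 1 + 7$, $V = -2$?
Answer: $i \sqrt{42670} \approx 206.57 i$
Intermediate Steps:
$U = 6$ ($U = \left(-1\right) 1 + 7 = -1 + 7 = 6$)
$Z{\left(T,q \right)} = -2 - 6 T$ ($Z{\left(T,q \right)} = -2 + T \left(-6\right) = -2 - 6 T$)
$\sqrt{Z{\left(54,U \right)} - 42344} = \sqrt{\left(-2 - 324\right) - 42344} = \sqrt{-326 - 42344} = \sqrt{-42670} = i \sqrt{42670}$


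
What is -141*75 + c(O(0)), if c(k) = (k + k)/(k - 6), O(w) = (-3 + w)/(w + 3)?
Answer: -74023/7 ≈ -10575.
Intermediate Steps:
O(w) = (-3 + w)/(3 + w)
c(k) = 2*k/(-6 + k) (c(k) = (2*k)/(-6 + k) = 2*k/(-6 + k))
-141*75 + c(O(0)) = -141*75 + 2*((-3 + 0)/(3 + 0))/(-6 + (-3 + 0)/(3 + 0)) = -10575 + 2*(-3/3)/(-6 - 3/3) = -10575 + 2*((1/3)*(-3))/(-6 + (1/3)*(-3)) = -10575 + 2*(-1)/(-6 - 1) = -10575 + 2*(-1)/(-7) = -10575 + 2*(-1)*(-1/7) = -10575 + 2/7 = -74023/7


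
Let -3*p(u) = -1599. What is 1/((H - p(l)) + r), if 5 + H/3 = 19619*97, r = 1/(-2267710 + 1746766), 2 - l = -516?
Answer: 520944/2973851020463 ≈ 1.7517e-7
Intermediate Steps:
l = 518 (l = 2 - 1*(-516) = 2 + 516 = 518)
r = -1/520944 (r = 1/(-520944) = -1/520944 ≈ -1.9196e-6)
p(u) = 533 (p(u) = -⅓*(-1599) = 533)
H = 5709114 (H = -15 + 3*(19619*97) = -15 + 3*1903043 = -15 + 5709129 = 5709114)
1/((H - p(l)) + r) = 1/((5709114 - 1*533) - 1/520944) = 1/((5709114 - 533) - 1/520944) = 1/(5708581 - 1/520944) = 1/(2973851020463/520944) = 520944/2973851020463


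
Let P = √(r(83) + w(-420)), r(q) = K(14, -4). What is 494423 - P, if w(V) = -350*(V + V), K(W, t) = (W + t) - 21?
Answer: 494423 - √293989 ≈ 4.9388e+5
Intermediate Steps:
K(W, t) = -21 + W + t
r(q) = -11 (r(q) = -21 + 14 - 4 = -11)
w(V) = -700*V
P = √293989 (P = √(-11 - 700*(-420)) = √(-11 + 294000) = √293989 ≈ 542.21)
494423 - P = 494423 - √293989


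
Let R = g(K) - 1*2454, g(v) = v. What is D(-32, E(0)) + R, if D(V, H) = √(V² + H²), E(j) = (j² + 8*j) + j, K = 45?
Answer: -2377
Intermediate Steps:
E(j) = j² + 9*j
R = -2409 (R = 45 - 1*2454 = 45 - 2454 = -2409)
D(V, H) = √(H² + V²)
D(-32, E(0)) + R = √((0*(9 + 0))² + (-32)²) - 2409 = √((0*9)² + 1024) - 2409 = √(0² + 1024) - 2409 = √(0 + 1024) - 2409 = √1024 - 2409 = 32 - 2409 = -2377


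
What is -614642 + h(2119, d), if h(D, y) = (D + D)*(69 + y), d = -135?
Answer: -894350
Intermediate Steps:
h(D, y) = 2*D*(69 + y) (h(D, y) = (2*D)*(69 + y) = 2*D*(69 + y))
-614642 + h(2119, d) = -614642 + 2*2119*(69 - 135) = -614642 + 2*2119*(-66) = -614642 - 279708 = -894350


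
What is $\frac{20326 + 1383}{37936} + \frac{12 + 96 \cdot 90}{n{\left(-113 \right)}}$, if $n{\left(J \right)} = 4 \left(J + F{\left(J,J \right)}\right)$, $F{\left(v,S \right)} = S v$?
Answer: $\frac{796439}{1071692} \approx 0.74316$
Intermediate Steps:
$n{\left(J \right)} = 4 J + 4 J^{2}$ ($n{\left(J \right)} = 4 \left(J + J J\right) = 4 \left(J + J^{2}\right) = 4 J + 4 J^{2}$)
$\frac{20326 + 1383}{37936} + \frac{12 + 96 \cdot 90}{n{\left(-113 \right)}} = \frac{20326 + 1383}{37936} + \frac{12 + 96 \cdot 90}{4 \left(-113\right) \left(1 - 113\right)} = 21709 \cdot \frac{1}{37936} + \frac{12 + 8640}{4 \left(-113\right) \left(-112\right)} = \frac{21709}{37936} + \frac{8652}{50624} = \frac{21709}{37936} + 8652 \cdot \frac{1}{50624} = \frac{21709}{37936} + \frac{309}{1808} = \frac{796439}{1071692}$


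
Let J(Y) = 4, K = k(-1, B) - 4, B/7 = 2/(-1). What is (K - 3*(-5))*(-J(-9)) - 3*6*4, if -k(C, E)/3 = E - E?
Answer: -116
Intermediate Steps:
B = -14 (B = 7*(2/(-1)) = 7*(2*(-1)) = 7*(-2) = -14)
k(C, E) = 0 (k(C, E) = -3*(E - E) = -3*0 = 0)
K = -4 (K = 0 - 4 = -4)
(K - 3*(-5))*(-J(-9)) - 3*6*4 = (-4 - 3*(-5))*(-1*4) - 3*6*4 = (-4 + 15)*(-4) - 18*4 = 11*(-4) - 72 = -44 - 72 = -116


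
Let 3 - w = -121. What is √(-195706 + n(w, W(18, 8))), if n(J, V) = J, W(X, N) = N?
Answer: I*√195582 ≈ 442.25*I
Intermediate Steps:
w = 124 (w = 3 - 1*(-121) = 3 + 121 = 124)
√(-195706 + n(w, W(18, 8))) = √(-195706 + 124) = √(-195582) = I*√195582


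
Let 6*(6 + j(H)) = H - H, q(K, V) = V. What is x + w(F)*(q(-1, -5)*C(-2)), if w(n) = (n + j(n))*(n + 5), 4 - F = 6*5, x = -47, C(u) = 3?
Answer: -10127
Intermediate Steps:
j(H) = -6 (j(H) = -6 + (H - H)/6 = -6 + (⅙)*0 = -6 + 0 = -6)
F = -26 (F = 4 - 6*5 = 4 - 1*30 = 4 - 30 = -26)
w(n) = (-6 + n)*(5 + n) (w(n) = (n - 6)*(n + 5) = (-6 + n)*(5 + n))
x + w(F)*(q(-1, -5)*C(-2)) = -47 + (-30 + (-26)² - 1*(-26))*(-5*3) = -47 + (-30 + 676 + 26)*(-15) = -47 + 672*(-15) = -47 - 10080 = -10127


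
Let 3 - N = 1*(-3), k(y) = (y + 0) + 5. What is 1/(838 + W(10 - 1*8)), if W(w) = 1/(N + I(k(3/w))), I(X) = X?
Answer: 25/20952 ≈ 0.0011932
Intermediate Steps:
k(y) = 5 + y (k(y) = y + 5 = 5 + y)
N = 6 (N = 3 - (-3) = 3 - 1*(-3) = 3 + 3 = 6)
W(w) = 1/(11 + 3/w) (W(w) = 1/(6 + (5 + 3/w)) = 1/(11 + 3/w))
1/(838 + W(10 - 1*8)) = 1/(838 + (10 - 1*8)/(3 + 11*(10 - 1*8))) = 1/(838 + (10 - 8)/(3 + 11*(10 - 8))) = 1/(838 + 2/(3 + 11*2)) = 1/(838 + 2/(3 + 22)) = 1/(838 + 2/25) = 1/(20952/25) = 25/20952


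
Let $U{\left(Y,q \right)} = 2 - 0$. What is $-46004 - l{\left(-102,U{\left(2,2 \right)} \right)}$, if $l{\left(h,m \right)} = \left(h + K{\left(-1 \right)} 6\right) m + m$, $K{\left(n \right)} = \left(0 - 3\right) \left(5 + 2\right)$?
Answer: $-45550$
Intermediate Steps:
$K{\left(n \right)} = -21$ ($K{\left(n \right)} = \left(-3\right) 7 = -21$)
$U{\left(Y,q \right)} = 2$ ($U{\left(Y,q \right)} = 2 + 0 = 2$)
$l{\left(h,m \right)} = m + m \left(-126 + h\right)$ ($l{\left(h,m \right)} = \left(h - 126\right) m + m = \left(-126 + h\right) m + m = m \left(-126 + h\right) + m = m + m \left(-126 + h\right)$)
$-46004 - l{\left(-102,U{\left(2,2 \right)} \right)} = -46004 - 2 \left(-125 - 102\right) = -46004 - 2 \left(-227\right) = -46004 - -454 = -46004 + 454 = -45550$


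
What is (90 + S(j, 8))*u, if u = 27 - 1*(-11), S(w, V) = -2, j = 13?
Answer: 3344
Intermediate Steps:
u = 38 (u = 27 + 11 = 38)
(90 + S(j, 8))*u = (90 - 2)*38 = 88*38 = 3344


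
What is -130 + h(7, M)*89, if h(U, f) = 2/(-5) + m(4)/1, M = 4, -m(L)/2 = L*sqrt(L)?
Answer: -7948/5 ≈ -1589.6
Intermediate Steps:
m(L) = -2*L**(3/2) (m(L) = -2*L*sqrt(L) = -2*L**(3/2))
h(U, f) = -82/5 (h(U, f) = 2/(-5) - 2*4**(3/2)/1 = 2*(-1/5) - 2*8*1 = -2/5 - 16*1 = -2/5 - 16 = -82/5)
-130 + h(7, M)*89 = -130 - 82/5*89 = -130 - 7298/5 = -7948/5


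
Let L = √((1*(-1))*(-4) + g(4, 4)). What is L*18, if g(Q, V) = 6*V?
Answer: 36*√7 ≈ 95.247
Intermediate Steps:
L = 2*√7 (L = √((1*(-1))*(-4) + 6*4) = √(-1*(-4) + 24) = √(4 + 24) = √28 = 2*√7 ≈ 5.2915)
L*18 = (2*√7)*18 = 36*√7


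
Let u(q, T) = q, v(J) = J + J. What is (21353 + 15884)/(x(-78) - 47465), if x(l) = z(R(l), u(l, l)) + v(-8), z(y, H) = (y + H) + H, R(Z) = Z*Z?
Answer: -37237/41553 ≈ -0.89613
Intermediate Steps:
v(J) = 2*J
R(Z) = Z²
z(y, H) = y + 2*H (z(y, H) = (H + y) + H = y + 2*H)
x(l) = -16 + l² + 2*l (x(l) = (l² + 2*l) + 2*(-8) = (l² + 2*l) - 16 = -16 + l² + 2*l)
(21353 + 15884)/(x(-78) - 47465) = (21353 + 15884)/((-16 + (-78)² + 2*(-78)) - 47465) = 37237/((-16 + 6084 - 156) - 47465) = 37237/(5912 - 47465) = 37237/(-41553) = 37237*(-1/41553) = -37237/41553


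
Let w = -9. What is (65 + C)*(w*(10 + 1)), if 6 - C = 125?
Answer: 5346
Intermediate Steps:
C = -119 (C = 6 - 1*125 = 6 - 125 = -119)
(65 + C)*(w*(10 + 1)) = (65 - 119)*(-9*(10 + 1)) = -(-486)*11 = -54*(-99) = 5346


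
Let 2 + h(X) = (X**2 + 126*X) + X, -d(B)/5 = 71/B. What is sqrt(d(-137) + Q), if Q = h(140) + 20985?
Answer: 3*sqrt(121718198)/137 ≈ 241.59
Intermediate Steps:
d(B) = -355/B
h(X) = -2 + X**2 + 127*X (h(X) = -2 + ((X**2 + 126*X) + X) = -2 + (X**2 + 127*X) = -2 + X**2 + 127*X)
Q = 58363 (Q = (-2 + 140**2 + 127*140) + 20985 = (-2 + 19600 + 17780) + 20985 = 37378 + 20985 = 58363)
sqrt(d(-137) + Q) = sqrt(-355/(-137) + 58363) = sqrt(-355*(-1/137) + 58363) = sqrt(355/137 + 58363) = sqrt(7996086/137) = 3*sqrt(121718198)/137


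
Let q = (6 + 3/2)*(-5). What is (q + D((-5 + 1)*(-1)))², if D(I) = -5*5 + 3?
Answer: 14161/4 ≈ 3540.3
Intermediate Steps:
q = -75/2 (q = (6 + 3*(½))*(-5) = (6 + 3/2)*(-5) = (15/2)*(-5) = -75/2 ≈ -37.500)
D(I) = -22 (D(I) = -25 + 3 = -22)
(q + D((-5 + 1)*(-1)))² = (-75/2 - 22)² = (-119/2)² = 14161/4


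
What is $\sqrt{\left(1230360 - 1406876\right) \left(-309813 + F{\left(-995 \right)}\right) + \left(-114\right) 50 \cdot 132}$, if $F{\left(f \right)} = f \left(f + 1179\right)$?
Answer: $2 \sqrt{21750687097} \approx 2.9496 \cdot 10^{5}$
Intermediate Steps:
$F{\left(f \right)} = f \left(1179 + f\right)$
$\sqrt{\left(1230360 - 1406876\right) \left(-309813 + F{\left(-995 \right)}\right) + \left(-114\right) 50 \cdot 132} = \sqrt{\left(1230360 - 1406876\right) \left(-309813 - 995 \left(1179 - 995\right)\right) + \left(-114\right) 50 \cdot 132} = \sqrt{- 176516 \left(-309813 - 183080\right) - 752400} = \sqrt{\left(-176516\right) \left(-492893\right) - 752400} = \sqrt{87003500788 - 752400} = \sqrt{87002748388} = 2 \sqrt{21750687097}$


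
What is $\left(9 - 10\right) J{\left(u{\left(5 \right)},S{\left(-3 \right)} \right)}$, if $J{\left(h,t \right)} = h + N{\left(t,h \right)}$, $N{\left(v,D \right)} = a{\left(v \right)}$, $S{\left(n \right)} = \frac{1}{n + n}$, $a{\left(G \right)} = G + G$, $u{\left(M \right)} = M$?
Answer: $- \frac{14}{3} \approx -4.6667$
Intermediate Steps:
$a{\left(G \right)} = 2 G$
$S{\left(n \right)} = \frac{1}{2 n}$
$N{\left(v,D \right)} = 2 v$
$J{\left(h,t \right)} = h + 2 t$
$\left(9 - 10\right) J{\left(u{\left(5 \right)},S{\left(-3 \right)} \right)} = \left(9 - 10\right) \left(5 + 2 \frac{1}{2 \left(-3\right)}\right) = - (5 + 2 \cdot \frac{1}{2} \left(- \frac{1}{3}\right)) = - (5 + 2 \left(- \frac{1}{6}\right)) = - (5 - \frac{1}{3}) = \left(-1\right) \frac{14}{3} = - \frac{14}{3}$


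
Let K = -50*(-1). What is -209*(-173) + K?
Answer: 36207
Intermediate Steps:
K = 50
-209*(-173) + K = -209*(-173) + 50 = 36157 + 50 = 36207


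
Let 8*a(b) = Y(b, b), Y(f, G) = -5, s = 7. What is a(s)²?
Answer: 25/64 ≈ 0.39063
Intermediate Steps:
a(b) = -5/8 (a(b) = (⅛)*(-5) = -5/8)
a(s)² = (-5/8)² = 25/64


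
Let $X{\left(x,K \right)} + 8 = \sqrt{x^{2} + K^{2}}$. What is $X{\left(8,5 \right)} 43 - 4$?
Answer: $-348 + 43 \sqrt{89} \approx 57.661$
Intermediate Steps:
$X{\left(x,K \right)} = -8 + \sqrt{K^{2} + x^{2}}$ ($X{\left(x,K \right)} = -8 + \sqrt{x^{2} + K^{2}} = -8 + \sqrt{K^{2} + x^{2}}$)
$X{\left(8,5 \right)} 43 - 4 = \left(-8 + \sqrt{5^{2} + 8^{2}}\right) 43 - 4 = \left(-8 + \sqrt{25 + 64}\right) 43 - 4 = \left(-8 + \sqrt{89}\right) 43 - 4 = \left(-344 + 43 \sqrt{89}\right) - 4 = -348 + 43 \sqrt{89}$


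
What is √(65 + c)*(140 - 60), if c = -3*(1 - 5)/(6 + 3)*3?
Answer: 80*√69 ≈ 664.53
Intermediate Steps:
c = 4 (c = -(-12)/9*3 = -3*(-4/9)*3 = (4/3)*3 = 4)
√(65 + c)*(140 - 60) = √(65 + 4)*(140 - 60) = √69*80 = 80*√69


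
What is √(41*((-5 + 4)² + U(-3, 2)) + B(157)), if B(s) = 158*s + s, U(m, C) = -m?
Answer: √25127 ≈ 158.51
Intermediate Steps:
B(s) = 159*s
√(41*((-5 + 4)² + U(-3, 2)) + B(157)) = √(41*((-5 + 4)² - 1*(-3)) + 159*157) = √(41*((-1)² + 3) + 24963) = √(41*(1 + 3) + 24963) = √(41*4 + 24963) = √(164 + 24963) = √25127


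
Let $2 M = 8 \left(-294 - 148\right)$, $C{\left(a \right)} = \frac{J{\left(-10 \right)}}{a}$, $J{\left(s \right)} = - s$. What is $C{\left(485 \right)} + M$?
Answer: $- \frac{171494}{97} \approx -1768.0$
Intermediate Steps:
$C{\left(a \right)} = \frac{10}{a}$ ($C{\left(a \right)} = \frac{\left(-1\right) \left(-10\right)}{a} = \frac{10}{a}$)
$M = -1768$ ($M = \frac{8 \left(-294 - 148\right)}{2} = \frac{8 \left(-442\right)}{2} = \frac{1}{2} \left(-3536\right) = -1768$)
$C{\left(485 \right)} + M = \frac{10}{485} - 1768 = 10 \cdot \frac{1}{485} - 1768 = \frac{2}{97} - 1768 = - \frac{171494}{97}$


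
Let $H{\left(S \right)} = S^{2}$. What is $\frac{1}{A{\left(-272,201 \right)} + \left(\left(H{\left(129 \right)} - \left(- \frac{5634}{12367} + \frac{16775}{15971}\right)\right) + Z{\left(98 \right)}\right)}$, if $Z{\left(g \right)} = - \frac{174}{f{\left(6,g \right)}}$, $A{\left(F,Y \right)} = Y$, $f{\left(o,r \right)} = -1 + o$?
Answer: $\frac{987566785}{16597645089797} \approx 5.95 \cdot 10^{-5}$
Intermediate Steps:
$Z{\left(g \right)} = - \frac{174}{5}$ ($Z{\left(g \right)} = - \frac{174}{-1 + 6} = - \frac{174}{5}$)
$\frac{1}{A{\left(-272,201 \right)} + \left(\left(H{\left(129 \right)} - \left(- \frac{5634}{12367} + \frac{16775}{15971}\right)\right) + Z{\left(98 \right)}\right)} = \frac{1}{201 + \left(\left(129^{2} - \left(- \frac{5634}{12367} + \frac{16775}{15971}\right)\right) - \frac{174}{5}\right)} = \frac{1}{201 + \left(\left(16641 - \frac{117475811}{197513357}\right) - \frac{174}{5}\right)} = \frac{1}{201 + \left(\frac{3286702298026}{197513357} - \frac{174}{5}\right)} = \frac{1}{201 + \frac{16399144166012}{987566785}} = \frac{1}{\frac{16597645089797}{987566785}} = \frac{987566785}{16597645089797}$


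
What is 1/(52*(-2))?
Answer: -1/104 ≈ -0.0096154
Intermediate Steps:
1/(52*(-2)) = 1/(-104) = -1/104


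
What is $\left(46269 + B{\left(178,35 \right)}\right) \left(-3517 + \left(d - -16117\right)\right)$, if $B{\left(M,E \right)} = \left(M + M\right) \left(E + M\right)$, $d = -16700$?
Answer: $-500597700$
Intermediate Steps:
$B{\left(M,E \right)} = 2 M \left(E + M\right)$
$\left(46269 + B{\left(178,35 \right)}\right) \left(-3517 + \left(d - -16117\right)\right) = \left(46269 + 2 \cdot 178 \left(35 + 178\right)\right) \left(-3517 - 583\right) = \left(46269 + 2 \cdot 178 \cdot 213\right) \left(-3517 + \left(-16700 + 16117\right)\right) = \left(46269 + 75828\right) \left(-3517 - 583\right) = 122097 \left(-4100\right) = -500597700$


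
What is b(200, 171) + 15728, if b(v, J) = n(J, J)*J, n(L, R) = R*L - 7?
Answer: 5014742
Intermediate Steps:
n(L, R) = -7 + L*R (n(L, R) = L*R - 7 = -7 + L*R)
b(v, J) = J*(-7 + J²) (b(v, J) = (-7 + J*J)*J = (-7 + J²)*J = J*(-7 + J²))
b(200, 171) + 15728 = 171*(-7 + 171²) + 15728 = 171*(-7 + 29241) + 15728 = 171*29234 + 15728 = 4999014 + 15728 = 5014742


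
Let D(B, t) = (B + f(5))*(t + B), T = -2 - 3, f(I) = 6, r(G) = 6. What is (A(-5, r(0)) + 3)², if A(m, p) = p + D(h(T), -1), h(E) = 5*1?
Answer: 2809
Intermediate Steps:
T = -5
h(E) = 5
D(B, t) = (6 + B)*(B + t) (D(B, t) = (B + 6)*(t + B) = (6 + B)*(B + t))
A(m, p) = 44 + p (A(m, p) = p + (5² + 6*5 + 6*(-1) + 5*(-1)) = p + (25 + 30 - 6 - 5) = p + 44 = 44 + p)
(A(-5, r(0)) + 3)² = ((44 + 6) + 3)² = (50 + 3)² = 53² = 2809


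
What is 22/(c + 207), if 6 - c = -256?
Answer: 22/469 ≈ 0.046908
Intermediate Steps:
c = 262 (c = 6 - 1*(-256) = 6 + 256 = 262)
22/(c + 207) = 22/(262 + 207) = 22/469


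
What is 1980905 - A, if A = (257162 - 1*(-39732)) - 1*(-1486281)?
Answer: 197730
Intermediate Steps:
A = 1783175 (A = (257162 + 39732) + 1486281 = 296894 + 1486281 = 1783175)
1980905 - A = 1980905 - 1*1783175 = 1980905 - 1783175 = 197730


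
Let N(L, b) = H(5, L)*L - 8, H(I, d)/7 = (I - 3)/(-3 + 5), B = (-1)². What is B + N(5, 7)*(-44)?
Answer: -1187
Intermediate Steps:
B = 1
H(I, d) = -21/2 + 7*I/2 (H(I, d) = 7*((I - 3)/(-3 + 5)) = 7*((-3 + I)/2) = 7*((-3 + I)*(½)) = 7*(-3/2 + I/2) = -21/2 + 7*I/2)
N(L, b) = -8 + 7*L (N(L, b) = (-21/2 + (7/2)*5)*L - 8 = (-21/2 + 35/2)*L - 8 = 7*L - 8 = -8 + 7*L)
B + N(5, 7)*(-44) = 1 + (-8 + 7*5)*(-44) = 1 + (-8 + 35)*(-44) = 1 + 27*(-44) = 1 - 1188 = -1187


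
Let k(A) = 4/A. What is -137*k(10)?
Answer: -274/5 ≈ -54.800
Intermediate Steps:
-137*k(10) = -548/10 = -137*⅖ = -274/5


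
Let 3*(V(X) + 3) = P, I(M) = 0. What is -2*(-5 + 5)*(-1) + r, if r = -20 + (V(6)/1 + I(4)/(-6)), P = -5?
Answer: -74/3 ≈ -24.667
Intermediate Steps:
V(X) = -14/3 (V(X) = -3 + (⅓)*(-5) = -3 - 5/3 = -14/3)
r = -74/3 (r = -20 + (-14/3/1 + 0/(-6)) = -20 + (-14/3*1 + 0*(-⅙)) = -20 + (-14/3 + 0) = -20 - 14/3 = -74/3 ≈ -24.667)
-2*(-5 + 5)*(-1) + r = -2*(-5 + 5)*(-1) - 74/3 = -2*0*(-1) - 74/3 = 0*(-1) - 74/3 = 0 - 74/3 = -74/3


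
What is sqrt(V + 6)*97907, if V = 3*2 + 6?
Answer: 293721*sqrt(2) ≈ 4.1538e+5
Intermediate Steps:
V = 12 (V = 6 + 6 = 12)
sqrt(V + 6)*97907 = sqrt(12 + 6)*97907 = sqrt(18)*97907 = (3*sqrt(2))*97907 = 293721*sqrt(2)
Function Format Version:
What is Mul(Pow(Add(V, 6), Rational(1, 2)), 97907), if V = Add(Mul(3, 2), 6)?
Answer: Mul(293721, Pow(2, Rational(1, 2))) ≈ 4.1538e+5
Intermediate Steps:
V = 12 (V = Add(6, 6) = 12)
Mul(Pow(Add(V, 6), Rational(1, 2)), 97907) = Mul(Pow(Add(12, 6), Rational(1, 2)), 97907) = Mul(Pow(18, Rational(1, 2)), 97907) = Mul(Mul(3, Pow(2, Rational(1, 2))), 97907) = Mul(293721, Pow(2, Rational(1, 2)))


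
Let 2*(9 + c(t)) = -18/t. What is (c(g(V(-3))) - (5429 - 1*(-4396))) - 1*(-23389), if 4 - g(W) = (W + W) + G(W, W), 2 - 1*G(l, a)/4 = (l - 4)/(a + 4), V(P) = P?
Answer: 352439/26 ≈ 13555.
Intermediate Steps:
G(l, a) = 8 - 4*(-4 + l)/(4 + a) (G(l, a) = 8 - 4*(l - 4)/(a + 4) = 8 - 4*(-4 + l)/(4 + a))
g(W) = 4 - 2*W - 4*(12 + W)/(4 + W) (g(W) = 4 - ((W + W) + 4*(12 - W + 2*W)/(4 + W)) = 4 - (2*W + 4*(12 + W)/(4 + W)) = 4 + (-2*W - 4*(12 + W)/(4 + W)) = 4 - 2*W - 4*(12 + W)/(4 + W))
c(t) = -9 - 9/t (c(t) = -9 + (-18/t)/2 = -9 - 9/t)
(c(g(V(-3))) - (5429 - 1*(-4396))) - 1*(-23389) = ((-9 - 9*(4 - 3)/(2*(-16 - 1*(-3)² - 4*(-3)))) - (5429 - 1*(-4396))) - 1*(-23389) = ((-9 - 9*1/(2*(-16 - 1*9 + 12))) - (5429 + 4396)) + 23389 = ((-9 - 9*1/(2*(-16 - 9 + 12))) - 1*9825) + 23389 = ((-9 - 9/(2*1*(-13))) - 9825) + 23389 = ((-9 - 9/(-26)) - 9825) + 23389 = ((-9 - 9*(-1/26)) - 9825) + 23389 = ((-9 + 9/26) - 9825) + 23389 = (-225/26 - 9825) + 23389 = -255675/26 + 23389 = 352439/26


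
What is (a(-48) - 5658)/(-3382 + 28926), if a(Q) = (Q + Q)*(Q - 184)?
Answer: 8307/12772 ≈ 0.65041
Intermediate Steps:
a(Q) = 2*Q*(-184 + Q) (a(Q) = (2*Q)*(-184 + Q) = 2*Q*(-184 + Q))
(a(-48) - 5658)/(-3382 + 28926) = (2*(-48)*(-184 - 48) - 5658)/(-3382 + 28926) = (2*(-48)*(-232) - 5658)/25544 = (22272 - 5658)*(1/25544) = 16614*(1/25544) = 8307/12772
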